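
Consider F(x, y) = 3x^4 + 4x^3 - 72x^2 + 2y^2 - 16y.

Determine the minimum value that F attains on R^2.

-672

F(x,y) separates as P(x) + Q(y), so its minimum is min P + min Q.
P'(x) = 12x(x - 3)(x + 4) vanishes at x ∈ {-4, 0, 3}; Q'(y) = 4y - 16 vanishes at y ∈ {4}.
Local minima of P (where P''>0): P(-4)=-640, P(3)=-297. Local minima of Q: Q(4)=-32.
So the global minimum of F is P(-4) + Q(4) = -640 − 32 = -672, attained at (-4, 4).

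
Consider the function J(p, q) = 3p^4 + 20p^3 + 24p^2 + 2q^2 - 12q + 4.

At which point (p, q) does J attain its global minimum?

J(p,q) separates as A(p) + B(q) + 4, so its minimum is min A + min B + 4.
A'(p) = 12p(p + 1)(p + 4) vanishes at p ∈ {-4, -1, 0}; B'(q) = 4q - 12 vanishes at q ∈ {3}.
Local minima of A (where A''>0): A(-4)=-128, A(0)=0. Local minima of B: B(3)=-18.
So the global minimum of J is A(-4) + B(3) + 4 = -128 − 18 + 4 = -142, attained at (-4, 3).

(-4, 3)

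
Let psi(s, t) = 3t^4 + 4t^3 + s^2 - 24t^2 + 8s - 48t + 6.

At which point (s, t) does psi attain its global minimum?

psi(s,t) separates as P(s) + Q(t) + 6, so its minimum is min P + min Q + 6.
P'(s) = 2s + 8 vanishes at s ∈ {-4}; Q'(t) = 12(t - 2)(t + 1)(t + 2) vanishes at t ∈ {-2, -1, 2}.
Local minima of P (where P''>0): P(-4)=-16. Local minima of Q: Q(-2)=16, Q(2)=-112.
So the global minimum of psi is P(-4) + Q(2) + 6 = -16 − 112 + 6 = -122, attained at (-4, 2).

(-4, 2)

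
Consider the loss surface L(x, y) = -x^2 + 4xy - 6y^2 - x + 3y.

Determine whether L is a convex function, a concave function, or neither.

L is quadratic, so its Hessian is the constant matrix H = [[-2, 4], [4, -12]].
det(H) = 8, tr(H) = -14.
det(H) > 0 and tr(H) < 0, so H is negative definite everywhere: concave.

concave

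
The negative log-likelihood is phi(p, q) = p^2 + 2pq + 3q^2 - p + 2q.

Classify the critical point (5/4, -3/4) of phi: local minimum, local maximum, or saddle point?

The Hessian of phi is constant: H = [[2, 2], [2, 6]].
det(H) = 2·6 − 2² = 8.
det(H) > 0 and tr(H) = 8 > 0, so H is positive definite and the point is a local minimum.

local minimum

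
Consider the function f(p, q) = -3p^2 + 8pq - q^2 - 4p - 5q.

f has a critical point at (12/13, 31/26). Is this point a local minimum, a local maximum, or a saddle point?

saddle point

The Hessian of f is constant: H = [[-6, 8], [8, -2]].
det(H) = (-6)·(-2) − 8² = -52.
Since det(H) < 0, H is indefinite and the critical point is a saddle point.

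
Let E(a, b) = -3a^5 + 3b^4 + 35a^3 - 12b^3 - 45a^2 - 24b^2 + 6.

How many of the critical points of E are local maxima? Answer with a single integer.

2

E separates as a function of a plus a function of b, so ∇E=0 decouples.
∂E/∂a = -15a(a - 2)(a - 1)(a + 3) = 0 at a ∈ {-3, 0, 1, 2}; ∂E/∂b = 12b(b - 4)(b + 1) = 0 at b ∈ {-1, 0, 4}.
The Hessian is diagonal: diag(E_aa, E_bb). Second derivatives: E_aa(-3)=900, E_aa(0)=-90, E_aa(1)=60, E_aa(2)=-150; E_bb(-1)=60, E_bb(0)=-48, E_bb(4)=240.
Local maxima occur where both diagonal entries negative: (0, 0), (2, 0). Count: 2.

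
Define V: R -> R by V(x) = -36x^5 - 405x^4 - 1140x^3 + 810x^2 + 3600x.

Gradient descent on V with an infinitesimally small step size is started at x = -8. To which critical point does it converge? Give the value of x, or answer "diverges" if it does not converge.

-5

V'(x) = -180(x - 1)(x + 1)(x + 4)(x + 5), so V'(-8) = -136080.
Gradient descent moves in the -V' direction, i.e. x is increasing.
The nearest critical point in that direction is x = -5, where V'' = 4320 > 0 (a local minimum). The iterate converges there.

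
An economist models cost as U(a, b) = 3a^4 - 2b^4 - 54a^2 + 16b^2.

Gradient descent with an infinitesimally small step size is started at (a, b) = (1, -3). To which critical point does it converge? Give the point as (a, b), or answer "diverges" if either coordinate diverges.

diverges

U is separable, so gradient descent decouples: a follows -∂U/∂a, b follows -∂U/∂b.
∂U/∂a = 12a(a - 3)(a + 3); at a=1 this is -96, so a increases.
∂U/∂b = -8b(b - 2)(b + 2); at b=-3 this is 120, so b decreases.
The b-coordinate has no critical point in that direction and runs off to infinity.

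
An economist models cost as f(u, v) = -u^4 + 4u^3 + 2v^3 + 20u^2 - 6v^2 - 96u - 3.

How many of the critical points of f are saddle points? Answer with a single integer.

3

f separates as a function of u plus a function of v, so ∇f=0 decouples.
∂f/∂u = -4(u - 4)(u - 2)(u + 3) = 0 at u ∈ {-3, 2, 4}; ∂f/∂v = 6v(v - 2) = 0 at v ∈ {0, 2}.
The Hessian is diagonal: diag(f_uu, f_vv). Second derivatives: f_uu(-3)=-140, f_uu(2)=40, f_uu(4)=-56; f_vv(0)=-12, f_vv(2)=12.
Saddle points occur where the two diagonal entries have opposite signs: (-3, 2), (2, 0), (4, 2). Count: 3.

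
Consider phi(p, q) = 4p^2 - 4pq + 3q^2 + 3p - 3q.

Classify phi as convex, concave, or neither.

convex

phi is quadratic, so its Hessian is the constant matrix H = [[8, -4], [-4, 6]].
det(H) = 32, tr(H) = 14.
det(H) > 0 and tr(H) > 0, so H is positive definite everywhere: convex.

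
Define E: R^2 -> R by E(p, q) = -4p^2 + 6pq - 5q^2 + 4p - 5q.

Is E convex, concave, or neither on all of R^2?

concave

E is quadratic, so its Hessian is the constant matrix H = [[-8, 6], [6, -10]].
det(H) = 44, tr(H) = -18.
det(H) > 0 and tr(H) < 0, so H is negative definite everywhere: concave.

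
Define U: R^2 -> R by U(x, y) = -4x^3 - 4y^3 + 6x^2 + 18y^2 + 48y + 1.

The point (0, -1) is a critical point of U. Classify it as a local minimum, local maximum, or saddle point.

The mixed partial ∂²U/∂x∂y is 0, so the Hessian at any point is diag(U_xx, U_yy) = diag(12(-2x + 1), 12(-2y + 3)).
At (0, -1): H = diag(12, 60).
Both eigenvalues are positive, so H is positive definite: a local minimum.

local minimum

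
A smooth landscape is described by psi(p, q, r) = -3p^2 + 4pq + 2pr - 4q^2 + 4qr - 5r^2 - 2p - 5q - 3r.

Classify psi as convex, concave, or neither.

psi is quadratic, so its Hessian is the constant matrix H = [[-6, 4, 2], [4, -8, 4], [2, 4, -10]].
Leading principal minors: -6, 32, -128.
Signs alternate −, +, − ⇒ H ≺ 0 ⇒ concave.

concave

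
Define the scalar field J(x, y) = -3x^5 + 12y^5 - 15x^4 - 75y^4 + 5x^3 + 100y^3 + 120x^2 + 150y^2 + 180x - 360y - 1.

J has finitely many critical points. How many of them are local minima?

J separates as a function of x plus a function of y, so ∇J=0 decouples.
∂J/∂x = -15(x - 2)(x + 1)(x + 2)(x + 3) = 0 at x ∈ {-3, -2, -1, 2}; ∂J/∂y = 60(y - 3)(y - 2)(y - 1)(y + 1) = 0 at y ∈ {-1, 1, 2, 3}.
The Hessian is diagonal: diag(J_xx, J_yy). Second derivatives: J_xx(-3)=150, J_xx(-2)=-60, J_xx(-1)=90, J_xx(2)=-900; J_yy(-1)=-1440, J_yy(1)=240, J_yy(2)=-180, J_yy(3)=480.
Local minima occur where both diagonal entries positive: (-3, 1), (-3, 3), (-1, 1), (-1, 3). Count: 4.

4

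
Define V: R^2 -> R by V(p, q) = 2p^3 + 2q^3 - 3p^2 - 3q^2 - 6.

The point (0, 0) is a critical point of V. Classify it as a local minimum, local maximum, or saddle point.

The mixed partial ∂²V/∂p∂q is 0, so the Hessian at any point is diag(V_pp, V_qq) = diag(6(2p - 1), 6(2q - 1)).
At (0, 0): H = diag(-6, -6).
Both eigenvalues are negative, so H is negative definite: a local maximum.

local maximum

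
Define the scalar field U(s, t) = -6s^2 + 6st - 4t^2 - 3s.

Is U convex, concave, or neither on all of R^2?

U is quadratic, so its Hessian is the constant matrix H = [[-12, 6], [6, -8]].
det(H) = 60, tr(H) = -20.
det(H) > 0 and tr(H) < 0, so H is negative definite everywhere: concave.

concave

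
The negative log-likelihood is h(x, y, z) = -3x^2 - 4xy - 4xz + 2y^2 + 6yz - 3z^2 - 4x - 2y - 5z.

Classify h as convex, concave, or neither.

h is quadratic, so its Hessian is the constant matrix H = [[-6, -4, -4], [-4, 4, 6], [-4, 6, -6]].
Leading principal minors: -6, -40, 584.
Neither pattern holds ⇒ H is indefinite ⇒ neither convex nor concave.

neither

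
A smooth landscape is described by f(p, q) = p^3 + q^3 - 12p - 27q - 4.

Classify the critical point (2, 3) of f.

The mixed partial ∂²f/∂p∂q is 0, so the Hessian at any point is diag(f_pp, f_qq) = diag(6p, 6q).
At (2, 3): H = diag(12, 18).
Both eigenvalues are positive, so H is positive definite: a local minimum.

local minimum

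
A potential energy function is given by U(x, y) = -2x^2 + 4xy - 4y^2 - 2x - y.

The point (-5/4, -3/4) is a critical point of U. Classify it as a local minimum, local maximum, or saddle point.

The Hessian of U is constant: H = [[-4, 4], [4, -8]].
det(H) = (-4)·(-8) − 4² = 16.
det(H) > 0 and tr(H) = -12 < 0, so H is negative definite and the point is a local maximum.

local maximum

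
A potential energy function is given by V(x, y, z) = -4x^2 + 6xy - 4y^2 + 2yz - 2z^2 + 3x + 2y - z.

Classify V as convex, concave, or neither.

V is quadratic, so its Hessian is the constant matrix H = [[-8, 6, 0], [6, -8, 2], [0, 2, -4]].
Leading principal minors: -8, 28, -80.
Signs alternate −, +, − ⇒ H ≺ 0 ⇒ concave.

concave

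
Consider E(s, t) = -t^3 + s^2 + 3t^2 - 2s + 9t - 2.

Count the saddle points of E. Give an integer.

E separates as a function of s plus a function of t, so ∇E=0 decouples.
∂E/∂s = 2(s - 1) = 0 at s ∈ {1}; ∂E/∂t = -3(t - 3)(t + 1) = 0 at t ∈ {-1, 3}.
The Hessian is diagonal: diag(E_ss, E_tt). Second derivatives: E_ss(1)=2; E_tt(-1)=12, E_tt(3)=-12.
Saddle points occur where the two diagonal entries have opposite signs: (1, 3). Count: 1.

1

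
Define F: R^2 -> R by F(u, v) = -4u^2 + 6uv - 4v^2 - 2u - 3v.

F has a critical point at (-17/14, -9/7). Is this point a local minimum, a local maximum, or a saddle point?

local maximum

The Hessian of F is constant: H = [[-8, 6], [6, -8]].
det(H) = (-8)·(-8) − 6² = 28.
det(H) > 0 and tr(H) = -16 < 0, so H is negative definite and the point is a local maximum.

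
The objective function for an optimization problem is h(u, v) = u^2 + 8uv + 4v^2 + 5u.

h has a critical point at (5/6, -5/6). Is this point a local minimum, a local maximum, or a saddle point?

saddle point

The Hessian of h is constant: H = [[2, 8], [8, 8]].
det(H) = 2·8 − 8² = -48.
Since det(H) < 0, H is indefinite and the critical point is a saddle point.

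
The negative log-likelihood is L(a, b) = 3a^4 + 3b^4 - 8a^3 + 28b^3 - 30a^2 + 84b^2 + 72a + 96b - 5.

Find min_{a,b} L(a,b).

L(a,b) separates as P(a) + Q(b) − 5, so its minimum is min P + min Q − 5.
P'(a) = 12(a - 3)(a - 1)(a + 2) vanishes at a ∈ {-2, 1, 3}; Q'(b) = 12(b + 1)(b + 2)(b + 4) vanishes at b ∈ {-4, -2, -1}.
Local minima of P (where P''>0): P(-2)=-152, P(3)=-27. Local minima of Q: Q(-4)=-64, Q(-1)=-37.
So the global minimum of L is P(-2) + Q(-4) − 5 = -152 − 64 − 5 = -221, attained at (-2, -4).

-221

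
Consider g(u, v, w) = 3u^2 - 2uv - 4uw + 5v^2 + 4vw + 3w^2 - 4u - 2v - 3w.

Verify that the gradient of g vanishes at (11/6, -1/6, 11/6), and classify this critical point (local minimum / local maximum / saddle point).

local minimum

∇g = (6u - 2v - 4w - 4, -2u + 10v + 4w - 2, -4u + 4v + 6w - 3); substituting (11/6, -1/6, 11/6) gives ∇g = (0, 0, 0), so (11/6, -1/6, 11/6) is indeed a critical point.
The Hessian is constant: H = [[6, -2, -4], [-2, 10, 4], [-4, 4, 6]].
Leading principal minors: Δ₁ = 6, Δ₂ = 56, Δ₃ = 144.
All leading minors are positive, so H is positive definite: a local minimum.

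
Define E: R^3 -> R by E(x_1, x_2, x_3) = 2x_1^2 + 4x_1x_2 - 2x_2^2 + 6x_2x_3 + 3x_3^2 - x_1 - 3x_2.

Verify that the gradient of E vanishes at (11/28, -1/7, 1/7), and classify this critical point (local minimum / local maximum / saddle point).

saddle point

∇E = (4x_1 + 4x_2 - 1, 4x_1 - 4x_2 + 6x_3 - 3, 6x_2 + 6x_3); substituting (11/28, -1/7, 1/7) gives ∇E = (0, 0, 0), so (11/28, -1/7, 1/7) is indeed a critical point.
The Hessian is constant: H = [[4, 4, 0], [4, -4, 6], [0, 6, 6]].
Leading principal minors: Δ₁ = 4, Δ₂ = -32, Δ₃ = -336.
The minors fit neither the all-positive nor the alternating-sign pattern, so H is indefinite: a saddle point.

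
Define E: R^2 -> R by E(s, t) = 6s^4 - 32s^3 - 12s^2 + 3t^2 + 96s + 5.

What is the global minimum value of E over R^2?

E(s,t) separates as P(s) + Q(t) + 5, so its minimum is min P + min Q + 5.
P'(s) = 24(s - 4)(s - 1)(s + 1) vanishes at s ∈ {-1, 1, 4}; Q'(t) = 6t vanishes at t ∈ {0}.
Local minima of P (where P''>0): P(-1)=-70, P(4)=-320. Local minima of Q: Q(0)=0.
So the global minimum of E is P(4) + Q(0) + 5 = -320 + 0 + 5 = -315, attained at (4, 0).

-315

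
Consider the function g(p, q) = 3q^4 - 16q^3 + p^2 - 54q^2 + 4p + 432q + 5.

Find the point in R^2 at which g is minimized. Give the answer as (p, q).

(-2, -3)

g(p,q) separates as A(p) + B(q) + 5, so its minimum is min A + min B + 5.
A'(p) = 2p + 4 vanishes at p ∈ {-2}; B'(q) = 12(q - 4)(q - 3)(q + 3) vanishes at q ∈ {-3, 3, 4}.
Local minima of A (where A''>0): A(-2)=-4. Local minima of B: B(-3)=-1107, B(4)=608.
So the global minimum of g is A(-2) + B(-3) + 5 = -4 − 1107 + 5 = -1106, attained at (-2, -3).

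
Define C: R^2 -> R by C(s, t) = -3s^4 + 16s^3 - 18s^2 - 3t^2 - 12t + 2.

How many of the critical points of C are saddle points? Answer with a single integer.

C separates as a function of s plus a function of t, so ∇C=0 decouples.
∂C/∂s = -12s(s - 3)(s - 1) = 0 at s ∈ {0, 1, 3}; ∂C/∂t = -6(t + 2) = 0 at t ∈ {-2}.
The Hessian is diagonal: diag(C_ss, C_tt). Second derivatives: C_ss(0)=-36, C_ss(1)=24, C_ss(3)=-72; C_tt(-2)=-6.
Saddle points occur where the two diagonal entries have opposite signs: (1, -2). Count: 1.

1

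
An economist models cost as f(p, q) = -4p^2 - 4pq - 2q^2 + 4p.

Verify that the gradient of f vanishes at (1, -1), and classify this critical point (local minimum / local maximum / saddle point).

local maximum

∇f = (-8p - 4q + 4, -4p - 4q); substituting (1, -1) gives ∇f = (0, 0), so (1, -1) is indeed a critical point.
The Hessian of f is constant: H = [[-8, -4], [-4, -4]].
det(H) = (-8)·(-4) − (-4)² = 16.
det(H) > 0 and tr(H) = -12 < 0, so H is negative definite and the point is a local maximum.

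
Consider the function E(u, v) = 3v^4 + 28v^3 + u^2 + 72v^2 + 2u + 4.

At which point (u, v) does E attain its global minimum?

(-1, 0)

E(u,v) separates as P(u) + Q(v) + 4, so its minimum is min P + min Q + 4.
P'(u) = 2u + 2 vanishes at u ∈ {-1}; Q'(v) = 12v(v + 3)(v + 4) vanishes at v ∈ {-4, -3, 0}.
Local minima of P (where P''>0): P(-1)=-1. Local minima of Q: Q(-4)=128, Q(0)=0.
So the global minimum of E is P(-1) + Q(0) + 4 = -1 + 0 + 4 = 3, attained at (-1, 0).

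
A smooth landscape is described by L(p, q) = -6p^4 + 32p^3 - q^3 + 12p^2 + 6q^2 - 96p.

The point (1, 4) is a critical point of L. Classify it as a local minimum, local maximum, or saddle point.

saddle point

The mixed partial ∂²L/∂p∂q is 0, so the Hessian at any point is diag(L_pp, L_qq) = diag(24(-3p^2 + 8p + 1), 6(-q + 2)).
At (1, 4): H = diag(144, -12).
The eigenvalues have opposite signs, so H is indefinite: a saddle point.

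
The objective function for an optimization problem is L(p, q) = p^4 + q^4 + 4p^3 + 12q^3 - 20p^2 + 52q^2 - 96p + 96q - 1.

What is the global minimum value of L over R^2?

L(p,q) separates as A(p) + B(q) − 1, so its minimum is min A + min B − 1.
A'(p) = 4(p - 3)(p + 2)(p + 4) vanishes at p ∈ {-4, -2, 3}; B'(q) = 4(q + 2)(q + 3)(q + 4) vanishes at q ∈ {-4, -3, -2}.
Local minima of A (where A''>0): A(-4)=64, A(3)=-279. Local minima of B: B(-4)=-64, B(-2)=-64.
So the global minimum of L is A(3) + B(-4) − 1 = -279 − 64 − 1 = -344, attained at (3, -4).

-344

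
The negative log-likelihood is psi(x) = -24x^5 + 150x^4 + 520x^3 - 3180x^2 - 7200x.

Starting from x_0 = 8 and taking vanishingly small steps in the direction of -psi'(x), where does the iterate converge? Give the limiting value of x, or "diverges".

psi'(x) = -120(x - 5)(x - 4)(x + 1)(x + 3), so psi'(8) = -142560.
Gradient descent moves in the -psi' direction, i.e. x is increasing.
There is no critical point above x=8, and psi' keeps the same sign, so the iterate runs off to +∞.

diverges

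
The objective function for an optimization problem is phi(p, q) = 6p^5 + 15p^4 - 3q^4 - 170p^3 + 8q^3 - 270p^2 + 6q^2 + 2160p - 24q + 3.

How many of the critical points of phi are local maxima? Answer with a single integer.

4

phi separates as a function of p plus a function of q, so ∇phi=0 decouples.
∂phi/∂p = 30(p - 3)(p - 2)(p + 3)(p + 4) = 0 at p ∈ {-4, -3, 2, 3}; ∂phi/∂q = -12(q - 2)(q - 1)(q + 1) = 0 at q ∈ {-1, 1, 2}.
The Hessian is diagonal: diag(phi_pp, phi_qq). Second derivatives: phi_pp(-4)=-1260, phi_pp(-3)=900, phi_pp(2)=-900, phi_pp(3)=1260; phi_qq(-1)=-72, phi_qq(1)=24, phi_qq(2)=-36.
Local maxima occur where both diagonal entries negative: (-4, -1), (-4, 2), (2, -1), (2, 2). Count: 4.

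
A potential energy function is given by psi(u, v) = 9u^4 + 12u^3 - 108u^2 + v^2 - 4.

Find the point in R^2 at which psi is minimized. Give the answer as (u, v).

(-3, 0)

psi(u,v) separates as P(u) + Q(v) − 4, so its minimum is min P + min Q − 4.
P'(u) = 36u(u - 2)(u + 3) vanishes at u ∈ {-3, 0, 2}; Q'(v) = 2v vanishes at v ∈ {0}.
Local minima of P (where P''>0): P(-3)=-567, P(2)=-192. Local minima of Q: Q(0)=0.
So the global minimum of psi is P(-3) + Q(0) − 4 = -567 + 0 − 4 = -571, attained at (-3, 0).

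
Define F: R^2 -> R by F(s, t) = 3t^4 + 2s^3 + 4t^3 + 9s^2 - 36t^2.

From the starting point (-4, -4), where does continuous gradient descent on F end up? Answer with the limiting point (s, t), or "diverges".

diverges

F is separable, so gradient descent decouples: s follows -∂F/∂s, t follows -∂F/∂t.
∂F/∂s = 6s(s + 3); at s=-4 this is 24, so s decreases.
∂F/∂t = 12t(t - 2)(t + 3); at t=-4 this is -288, so t increases.
The s-coordinate has no critical point in that direction and runs off to infinity.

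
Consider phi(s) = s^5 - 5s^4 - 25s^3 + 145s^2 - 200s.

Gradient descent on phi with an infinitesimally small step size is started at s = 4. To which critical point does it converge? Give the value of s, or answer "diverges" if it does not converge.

5

phi'(s) = 5(s - 5)(s - 2)(s - 1)(s + 4), so phi'(4) = -240.
Gradient descent moves in the -phi' direction, i.e. s is increasing.
The nearest critical point in that direction is s = 5, where phi'' = 540 > 0 (a local minimum). The iterate converges there.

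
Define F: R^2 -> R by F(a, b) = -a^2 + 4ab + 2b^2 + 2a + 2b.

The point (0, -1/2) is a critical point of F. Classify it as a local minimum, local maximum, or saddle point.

The Hessian of F is constant: H = [[-2, 4], [4, 4]].
det(H) = (-2)·4 − 4² = -24.
Since det(H) < 0, H is indefinite and the critical point is a saddle point.

saddle point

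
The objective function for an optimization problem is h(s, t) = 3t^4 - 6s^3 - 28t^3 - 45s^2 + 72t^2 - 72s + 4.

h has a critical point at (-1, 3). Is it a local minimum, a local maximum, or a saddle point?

local maximum

The mixed partial ∂²h/∂s∂t is 0, so the Hessian at any point is diag(h_ss, h_tt) = diag(-18(2s + 5), 12(3t^2 - 14t + 12)).
At (-1, 3): H = diag(-54, -36).
Both eigenvalues are negative, so H is negative definite: a local maximum.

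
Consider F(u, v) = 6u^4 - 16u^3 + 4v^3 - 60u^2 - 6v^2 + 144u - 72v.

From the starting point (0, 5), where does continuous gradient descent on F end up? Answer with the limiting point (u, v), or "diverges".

(-2, 3)

F is separable, so gradient descent decouples: u follows -∂F/∂u, v follows -∂F/∂v.
∂F/∂u = 24(u - 3)(u - 1)(u + 2); at u=0 this is 144, so u decreases.
∂F/∂v = 12(v - 3)(v + 2); at v=5 this is 168, so v decreases.
u converges to its nearest critical value -2 (a local min of the u-part); v converges to 3. The iterate converges to (-2, 3).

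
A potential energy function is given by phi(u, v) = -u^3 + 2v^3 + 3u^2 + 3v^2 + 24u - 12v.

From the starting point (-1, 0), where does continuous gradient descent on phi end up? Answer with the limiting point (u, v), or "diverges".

phi is separable, so gradient descent decouples: u follows -∂phi/∂u, v follows -∂phi/∂v.
∂phi/∂u = -3(u - 4)(u + 2); at u=-1 this is 15, so u decreases.
∂phi/∂v = 6(v - 1)(v + 2); at v=0 this is -12, so v increases.
u converges to its nearest critical value -2 (a local min of the u-part); v converges to 1. The iterate converges to (-2, 1).

(-2, 1)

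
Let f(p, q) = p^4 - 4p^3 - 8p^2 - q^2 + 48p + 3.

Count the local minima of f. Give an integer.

0

f separates as a function of p plus a function of q, so ∇f=0 decouples.
∂f/∂p = 4(p - 3)(p - 2)(p + 2) = 0 at p ∈ {-2, 2, 3}; ∂f/∂q = -2q = 0 at q ∈ {0}.
The Hessian is diagonal: diag(f_pp, f_qq). Second derivatives: f_pp(-2)=80, f_pp(2)=-16, f_pp(3)=20; f_qq(0)=-2.
Local minima occur where both diagonal entries positive: none. Count: 0.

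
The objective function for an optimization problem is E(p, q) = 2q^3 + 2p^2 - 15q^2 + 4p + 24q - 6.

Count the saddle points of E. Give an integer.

1

E separates as a function of p plus a function of q, so ∇E=0 decouples.
∂E/∂p = 4(p + 1) = 0 at p ∈ {-1}; ∂E/∂q = 6(q - 4)(q - 1) = 0 at q ∈ {1, 4}.
The Hessian is diagonal: diag(E_pp, E_qq). Second derivatives: E_pp(-1)=4; E_qq(1)=-18, E_qq(4)=18.
Saddle points occur where the two diagonal entries have opposite signs: (-1, 1). Count: 1.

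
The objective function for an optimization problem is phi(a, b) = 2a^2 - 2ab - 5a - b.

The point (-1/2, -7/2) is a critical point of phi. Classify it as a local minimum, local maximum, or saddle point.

The Hessian of phi is constant: H = [[4, -2], [-2, 0]].
det(H) = 4·0 − (-2)² = -4.
Since det(H) < 0, H is indefinite and the critical point is a saddle point.

saddle point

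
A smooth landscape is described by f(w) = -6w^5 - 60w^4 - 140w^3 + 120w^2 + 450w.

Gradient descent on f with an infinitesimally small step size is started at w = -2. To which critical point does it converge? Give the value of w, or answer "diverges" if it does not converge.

f'(w) = -30(w - 1)(w + 1)(w + 3)(w + 5), so f'(-2) = -270.
Gradient descent moves in the -f' direction, i.e. w is increasing.
The nearest critical point in that direction is w = -1, where f'' = 480 > 0 (a local minimum). The iterate converges there.

-1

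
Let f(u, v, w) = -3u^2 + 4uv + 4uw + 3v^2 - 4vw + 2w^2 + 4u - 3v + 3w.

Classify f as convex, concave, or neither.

neither

f is quadratic, so its Hessian is the constant matrix H = [[-6, 4, 4], [4, 6, -4], [4, -4, 4]].
Leading principal minors: -6, -52, -336.
Neither pattern holds ⇒ H is indefinite ⇒ neither convex nor concave.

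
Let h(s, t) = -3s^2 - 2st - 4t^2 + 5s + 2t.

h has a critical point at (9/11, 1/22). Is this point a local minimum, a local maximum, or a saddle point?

The Hessian of h is constant: H = [[-6, -2], [-2, -8]].
det(H) = (-6)·(-8) − (-2)² = 44.
det(H) > 0 and tr(H) = -14 < 0, so H is negative definite and the point is a local maximum.

local maximum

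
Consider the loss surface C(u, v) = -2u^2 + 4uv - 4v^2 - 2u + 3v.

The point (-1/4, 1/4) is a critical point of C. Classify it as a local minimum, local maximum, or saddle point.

local maximum

The Hessian of C is constant: H = [[-4, 4], [4, -8]].
det(H) = (-4)·(-8) − 4² = 16.
det(H) > 0 and tr(H) = -12 < 0, so H is negative definite and the point is a local maximum.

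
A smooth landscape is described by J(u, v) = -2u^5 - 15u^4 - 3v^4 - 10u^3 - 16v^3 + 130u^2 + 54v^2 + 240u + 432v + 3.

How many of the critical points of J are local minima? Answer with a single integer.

J separates as a function of u plus a function of v, so ∇J=0 decouples.
∂J/∂u = -10(u - 2)(u + 1)(u + 3)(u + 4) = 0 at u ∈ {-4, -3, -1, 2}; ∂J/∂v = -12(v - 3)(v + 3)(v + 4) = 0 at v ∈ {-4, -3, 3}.
The Hessian is diagonal: diag(J_uu, J_vv). Second derivatives: J_uu(-4)=180, J_uu(-3)=-100, J_uu(-1)=180, J_uu(2)=-900; J_vv(-4)=-84, J_vv(-3)=72, J_vv(3)=-504.
Local minima occur where both diagonal entries positive: (-4, -3), (-1, -3). Count: 2.

2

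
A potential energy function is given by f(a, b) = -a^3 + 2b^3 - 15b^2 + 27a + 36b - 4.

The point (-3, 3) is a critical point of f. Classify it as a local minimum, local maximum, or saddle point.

The mixed partial ∂²f/∂a∂b is 0, so the Hessian at any point is diag(f_aa, f_bb) = diag(-6a, 6(2b - 5)).
At (-3, 3): H = diag(18, 6).
Both eigenvalues are positive, so H is positive definite: a local minimum.

local minimum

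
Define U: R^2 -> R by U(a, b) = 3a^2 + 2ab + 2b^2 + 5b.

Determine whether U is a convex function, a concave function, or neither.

U is quadratic, so its Hessian is the constant matrix H = [[6, 2], [2, 4]].
det(H) = 20, tr(H) = 10.
det(H) > 0 and tr(H) > 0, so H is positive definite everywhere: convex.

convex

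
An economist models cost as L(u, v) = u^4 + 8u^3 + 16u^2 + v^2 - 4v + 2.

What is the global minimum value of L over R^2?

-2

L(u,v) separates as P(u) + Q(v) + 2, so its minimum is min P + min Q + 2.
P'(u) = 4u(u + 2)(u + 4) vanishes at u ∈ {-4, -2, 0}; Q'(v) = 2v - 4 vanishes at v ∈ {2}.
Local minima of P (where P''>0): P(-4)=0, P(0)=0. Local minima of Q: Q(2)=-4.
So the global minimum of L is P(-4) + Q(2) + 2 = 0 − 4 + 2 = -2, attained at (-4, 2).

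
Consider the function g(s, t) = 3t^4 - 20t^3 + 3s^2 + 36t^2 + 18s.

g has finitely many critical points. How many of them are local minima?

2

g separates as a function of s plus a function of t, so ∇g=0 decouples.
∂g/∂s = 6(s + 3) = 0 at s ∈ {-3}; ∂g/∂t = 12t(t - 3)(t - 2) = 0 at t ∈ {0, 2, 3}.
The Hessian is diagonal: diag(g_ss, g_tt). Second derivatives: g_ss(-3)=6; g_tt(0)=72, g_tt(2)=-24, g_tt(3)=36.
Local minima occur where both diagonal entries positive: (-3, 0), (-3, 3). Count: 2.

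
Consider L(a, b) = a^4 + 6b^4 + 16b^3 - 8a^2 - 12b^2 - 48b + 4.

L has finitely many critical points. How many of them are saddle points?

L separates as a function of a plus a function of b, so ∇L=0 decouples.
∂L/∂a = 4a(a - 2)(a + 2) = 0 at a ∈ {-2, 0, 2}; ∂L/∂b = 24(b - 1)(b + 1)(b + 2) = 0 at b ∈ {-2, -1, 1}.
The Hessian is diagonal: diag(L_aa, L_bb). Second derivatives: L_aa(-2)=32, L_aa(0)=-16, L_aa(2)=32; L_bb(-2)=72, L_bb(-1)=-48, L_bb(1)=144.
Saddle points occur where the two diagonal entries have opposite signs: (-2, -1), (0, -2), (0, 1), (2, -1). Count: 4.

4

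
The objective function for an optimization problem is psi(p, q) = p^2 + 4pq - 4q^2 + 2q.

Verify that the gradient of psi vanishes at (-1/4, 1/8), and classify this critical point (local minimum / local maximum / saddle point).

saddle point

∇psi = (2p + 4q, 4p - 8q + 2); substituting (-1/4, 1/8) gives ∇psi = (0, 0), so (-1/4, 1/8) is indeed a critical point.
The Hessian of psi is constant: H = [[2, 4], [4, -8]].
det(H) = 2·(-8) − 4² = -32.
Since det(H) < 0, H is indefinite and the critical point is a saddle point.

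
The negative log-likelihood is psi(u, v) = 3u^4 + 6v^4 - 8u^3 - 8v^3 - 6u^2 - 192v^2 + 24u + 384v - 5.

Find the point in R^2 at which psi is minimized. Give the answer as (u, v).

psi(u,v) separates as P(u) + Q(v) − 5, so its minimum is min P + min Q − 5.
P'(u) = 12(u - 2)(u - 1)(u + 1) vanishes at u ∈ {-1, 1, 2}; Q'(v) = 24(v - 4)(v - 1)(v + 4) vanishes at v ∈ {-4, 1, 4}.
Local minima of P (where P''>0): P(-1)=-19, P(2)=8. Local minima of Q: Q(-4)=-2560, Q(4)=-512.
So the global minimum of psi is P(-1) + Q(-4) − 5 = -19 − 2560 − 5 = -2584, attained at (-1, -4).

(-1, -4)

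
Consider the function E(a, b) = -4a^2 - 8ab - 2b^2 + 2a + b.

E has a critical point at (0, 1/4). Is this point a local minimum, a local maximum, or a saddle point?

saddle point

The Hessian of E is constant: H = [[-8, -8], [-8, -4]].
det(H) = (-8)·(-4) − (-8)² = -32.
Since det(H) < 0, H is indefinite and the critical point is a saddle point.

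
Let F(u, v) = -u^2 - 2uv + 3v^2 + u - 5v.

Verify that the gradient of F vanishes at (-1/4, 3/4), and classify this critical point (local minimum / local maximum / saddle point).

saddle point

∇F = (-2u - 2v + 1, -2u + 6v - 5); substituting (-1/4, 3/4) gives ∇F = (0, 0), so (-1/4, 3/4) is indeed a critical point.
The Hessian of F is constant: H = [[-2, -2], [-2, 6]].
det(H) = (-2)·6 − (-2)² = -16.
Since det(H) < 0, H is indefinite and the critical point is a saddle point.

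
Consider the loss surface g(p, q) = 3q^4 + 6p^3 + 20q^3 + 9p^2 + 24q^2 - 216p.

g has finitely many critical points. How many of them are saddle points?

g separates as a function of p plus a function of q, so ∇g=0 decouples.
∂g/∂p = 18(p - 3)(p + 4) = 0 at p ∈ {-4, 3}; ∂g/∂q = 12q(q + 1)(q + 4) = 0 at q ∈ {-4, -1, 0}.
The Hessian is diagonal: diag(g_pp, g_qq). Second derivatives: g_pp(-4)=-126, g_pp(3)=126; g_qq(-4)=144, g_qq(-1)=-36, g_qq(0)=48.
Saddle points occur where the two diagonal entries have opposite signs: (-4, -4), (-4, 0), (3, -1). Count: 3.

3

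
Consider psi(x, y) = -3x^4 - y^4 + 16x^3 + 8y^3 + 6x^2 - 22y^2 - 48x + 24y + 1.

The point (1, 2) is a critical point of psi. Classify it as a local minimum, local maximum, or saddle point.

The mixed partial ∂²psi/∂x∂y is 0, so the Hessian at any point is diag(psi_xx, psi_yy) = diag(12(-3x^2 + 8x + 1), 4(-3y^2 + 12y - 11)).
At (1, 2): H = diag(72, 4).
Both eigenvalues are positive, so H is positive definite: a local minimum.

local minimum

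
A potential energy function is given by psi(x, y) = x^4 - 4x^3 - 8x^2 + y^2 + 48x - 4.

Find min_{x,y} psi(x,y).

-84

psi(x,y) separates as P(x) + Q(y) − 4, so its minimum is min P + min Q − 4.
P'(x) = 4(x - 3)(x - 2)(x + 2) vanishes at x ∈ {-2, 2, 3}; Q'(y) = 2y vanishes at y ∈ {0}.
Local minima of P (where P''>0): P(-2)=-80, P(3)=45. Local minima of Q: Q(0)=0.
So the global minimum of psi is P(-2) + Q(0) − 4 = -80 + 0 − 4 = -84, attained at (-2, 0).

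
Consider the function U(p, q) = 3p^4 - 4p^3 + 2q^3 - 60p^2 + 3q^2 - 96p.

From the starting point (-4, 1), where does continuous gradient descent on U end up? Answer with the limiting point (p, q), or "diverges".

U is separable, so gradient descent decouples: p follows -∂U/∂p, q follows -∂U/∂q.
∂U/∂p = 12(p - 4)(p + 1)(p + 2); at p=-4 this is -576, so p increases.
∂U/∂q = 6q(q + 1); at q=1 this is 12, so q decreases.
p converges to its nearest critical value -2 (a local min of the p-part); q converges to 0. The iterate converges to (-2, 0).

(-2, 0)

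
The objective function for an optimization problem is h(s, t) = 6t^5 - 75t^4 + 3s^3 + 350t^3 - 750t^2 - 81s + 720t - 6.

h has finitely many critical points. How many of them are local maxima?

h separates as a function of s plus a function of t, so ∇h=0 decouples.
∂h/∂s = 9(s - 3)(s + 3) = 0 at s ∈ {-3, 3}; ∂h/∂t = 30(t - 4)(t - 3)(t - 2)(t - 1) = 0 at t ∈ {1, 2, 3, 4}.
The Hessian is diagonal: diag(h_ss, h_tt). Second derivatives: h_ss(-3)=-54, h_ss(3)=54; h_tt(1)=-180, h_tt(2)=60, h_tt(3)=-60, h_tt(4)=180.
Local maxima occur where both diagonal entries negative: (-3, 1), (-3, 3). Count: 2.

2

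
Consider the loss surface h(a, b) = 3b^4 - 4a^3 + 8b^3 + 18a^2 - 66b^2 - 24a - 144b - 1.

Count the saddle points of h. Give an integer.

h separates as a function of a plus a function of b, so ∇h=0 decouples.
∂h/∂a = -12(a - 2)(a - 1) = 0 at a ∈ {1, 2}; ∂h/∂b = 12(b - 3)(b + 1)(b + 4) = 0 at b ∈ {-4, -1, 3}.
The Hessian is diagonal: diag(h_aa, h_bb). Second derivatives: h_aa(1)=12, h_aa(2)=-12; h_bb(-4)=252, h_bb(-1)=-144, h_bb(3)=336.
Saddle points occur where the two diagonal entries have opposite signs: (1, -1), (2, -4), (2, 3). Count: 3.

3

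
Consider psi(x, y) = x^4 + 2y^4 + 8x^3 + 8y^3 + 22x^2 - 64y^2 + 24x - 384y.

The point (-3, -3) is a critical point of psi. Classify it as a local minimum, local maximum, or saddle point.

The mixed partial ∂²psi/∂x∂y is 0, so the Hessian at any point is diag(psi_xx, psi_yy) = diag(4(3x^2 + 12x + 11), 8(3y^2 + 6y - 16)).
At (-3, -3): H = diag(8, -56).
The eigenvalues have opposite signs, so H is indefinite: a saddle point.

saddle point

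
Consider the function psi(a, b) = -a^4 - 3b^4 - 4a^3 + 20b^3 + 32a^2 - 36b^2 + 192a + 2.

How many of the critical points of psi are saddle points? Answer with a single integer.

4

psi separates as a function of a plus a function of b, so ∇psi=0 decouples.
∂psi/∂a = -4(a - 4)(a + 3)(a + 4) = 0 at a ∈ {-4, -3, 4}; ∂psi/∂b = -12b(b - 3)(b - 2) = 0 at b ∈ {0, 2, 3}.
The Hessian is diagonal: diag(psi_aa, psi_bb). Second derivatives: psi_aa(-4)=-32, psi_aa(-3)=28, psi_aa(4)=-224; psi_bb(0)=-72, psi_bb(2)=24, psi_bb(3)=-36.
Saddle points occur where the two diagonal entries have opposite signs: (-4, 2), (-3, 0), (-3, 3), (4, 2). Count: 4.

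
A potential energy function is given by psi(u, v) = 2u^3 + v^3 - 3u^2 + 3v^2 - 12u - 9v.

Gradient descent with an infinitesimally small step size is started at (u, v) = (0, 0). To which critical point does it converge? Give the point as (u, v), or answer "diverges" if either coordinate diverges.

(2, 1)

psi is separable, so gradient descent decouples: u follows -∂psi/∂u, v follows -∂psi/∂v.
∂psi/∂u = 6(u - 2)(u + 1); at u=0 this is -12, so u increases.
∂psi/∂v = 3(v - 1)(v + 3); at v=0 this is -9, so v increases.
u converges to its nearest critical value 2 (a local min of the u-part); v converges to 1. The iterate converges to (2, 1).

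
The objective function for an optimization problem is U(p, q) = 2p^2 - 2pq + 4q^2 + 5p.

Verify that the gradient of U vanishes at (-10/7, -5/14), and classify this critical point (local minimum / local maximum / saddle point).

local minimum

∇U = (4p - 2q + 5, -2p + 8q); substituting (-10/7, -5/14) gives ∇U = (0, 0), so (-10/7, -5/14) is indeed a critical point.
The Hessian of U is constant: H = [[4, -2], [-2, 8]].
det(H) = 4·8 − (-2)² = 28.
det(H) > 0 and tr(H) = 12 > 0, so H is positive definite and the point is a local minimum.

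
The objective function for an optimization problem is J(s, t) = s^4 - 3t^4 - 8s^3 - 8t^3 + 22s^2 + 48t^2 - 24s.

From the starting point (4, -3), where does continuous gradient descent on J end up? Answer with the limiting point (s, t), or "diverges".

(3, 0)

J is separable, so gradient descent decouples: s follows -∂J/∂s, t follows -∂J/∂t.
∂J/∂s = 4(s - 3)(s - 2)(s - 1); at s=4 this is 24, so s decreases.
∂J/∂t = -12t(t - 2)(t + 4); at t=-3 this is -180, so t increases.
s converges to its nearest critical value 3 (a local min of the s-part); t converges to 0. The iterate converges to (3, 0).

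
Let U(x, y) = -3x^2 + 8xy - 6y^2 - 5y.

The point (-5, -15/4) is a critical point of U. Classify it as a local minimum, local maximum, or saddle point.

The Hessian of U is constant: H = [[-6, 8], [8, -12]].
det(H) = (-6)·(-12) − 8² = 8.
det(H) > 0 and tr(H) = -18 < 0, so H is negative definite and the point is a local maximum.

local maximum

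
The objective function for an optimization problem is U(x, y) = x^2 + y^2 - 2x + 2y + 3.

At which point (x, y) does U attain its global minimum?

U(x,y) separates as P(x) + Q(y) + 3, so its minimum is min P + min Q + 3.
P'(x) = 2x - 2 vanishes at x ∈ {1}; Q'(y) = 2y + 2 vanishes at y ∈ {-1}.
Local minima of P (where P''>0): P(1)=-1. Local minima of Q: Q(-1)=-1.
So the global minimum of U is P(1) + Q(-1) + 3 = -1 − 1 + 3 = 1, attained at (1, -1).

(1, -1)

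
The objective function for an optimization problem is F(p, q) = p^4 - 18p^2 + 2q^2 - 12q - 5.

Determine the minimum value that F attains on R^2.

-104

F(p,q) separates as A(p) + B(q) − 5, so its minimum is min A + min B − 5.
A'(p) = 4p(p - 3)(p + 3) vanishes at p ∈ {-3, 0, 3}; B'(q) = 4q - 12 vanishes at q ∈ {3}.
Local minima of A (where A''>0): A(-3)=-81, A(3)=-81. Local minima of B: B(3)=-18.
So the global minimum of F is A(-3) + B(3) − 5 = -81 − 18 − 5 = -104, attained at (-3, 3).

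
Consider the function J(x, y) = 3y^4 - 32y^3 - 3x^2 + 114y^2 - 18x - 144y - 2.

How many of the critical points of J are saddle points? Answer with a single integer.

2

J separates as a function of x plus a function of y, so ∇J=0 decouples.
∂J/∂x = -6(x + 3) = 0 at x ∈ {-3}; ∂J/∂y = 12(y - 4)(y - 3)(y - 1) = 0 at y ∈ {1, 3, 4}.
The Hessian is diagonal: diag(J_xx, J_yy). Second derivatives: J_xx(-3)=-6; J_yy(1)=72, J_yy(3)=-24, J_yy(4)=36.
Saddle points occur where the two diagonal entries have opposite signs: (-3, 1), (-3, 4). Count: 2.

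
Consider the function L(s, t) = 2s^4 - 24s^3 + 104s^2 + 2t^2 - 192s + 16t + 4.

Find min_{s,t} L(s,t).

-156

L(s,t) separates as P(s) + Q(t) + 4, so its minimum is min P + min Q + 4.
P'(s) = 8(s - 4)(s - 3)(s - 2) vanishes at s ∈ {2, 3, 4}; Q'(t) = 4(t + 4) vanishes at t ∈ {-4}.
Local minima of P (where P''>0): P(2)=-128, P(4)=-128. Local minima of Q: Q(-4)=-32.
So the global minimum of L is P(2) + Q(-4) + 4 = -128 − 32 + 4 = -156, attained at (2, -4).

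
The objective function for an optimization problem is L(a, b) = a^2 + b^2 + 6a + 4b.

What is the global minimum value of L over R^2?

L(a,b) separates as P(a) + Q(b), so its minimum is min P + min Q.
P'(a) = 2a + 6 vanishes at a ∈ {-3}; Q'(b) = 2b + 4 vanishes at b ∈ {-2}.
Local minima of P (where P''>0): P(-3)=-9. Local minima of Q: Q(-2)=-4.
So the global minimum of L is P(-3) + Q(-2) = -9 − 4 = -13, attained at (-3, -2).

-13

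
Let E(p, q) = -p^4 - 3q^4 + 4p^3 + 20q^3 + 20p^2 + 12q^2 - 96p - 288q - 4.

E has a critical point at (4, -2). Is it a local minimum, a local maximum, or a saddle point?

local maximum

The mixed partial ∂²E/∂p∂q is 0, so the Hessian at any point is diag(E_pp, E_qq) = diag(4(-3p^2 + 6p + 10), 12(-3q^2 + 10q + 2)).
At (4, -2): H = diag(-56, -360).
Both eigenvalues are negative, so H is negative definite: a local maximum.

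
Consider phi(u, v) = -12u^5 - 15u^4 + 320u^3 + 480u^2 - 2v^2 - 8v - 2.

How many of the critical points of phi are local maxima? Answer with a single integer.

phi separates as a function of u plus a function of v, so ∇phi=0 decouples.
∂phi/∂u = -60u(u - 4)(u + 1)(u + 4) = 0 at u ∈ {-4, -1, 0, 4}; ∂phi/∂v = -4(v + 2) = 0 at v ∈ {-2}.
The Hessian is diagonal: diag(phi_uu, phi_vv). Second derivatives: phi_uu(-4)=5760, phi_uu(-1)=-900, phi_uu(0)=960, phi_uu(4)=-9600; phi_vv(-2)=-4.
Local maxima occur where both diagonal entries negative: (-1, -2), (4, -2). Count: 2.

2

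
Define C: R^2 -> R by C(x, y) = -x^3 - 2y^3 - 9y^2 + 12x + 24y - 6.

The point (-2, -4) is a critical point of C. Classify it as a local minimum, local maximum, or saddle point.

The mixed partial ∂²C/∂x∂y is 0, so the Hessian at any point is diag(C_xx, C_yy) = diag(-6x, -6(2y + 3)).
At (-2, -4): H = diag(12, 30).
Both eigenvalues are positive, so H is positive definite: a local minimum.

local minimum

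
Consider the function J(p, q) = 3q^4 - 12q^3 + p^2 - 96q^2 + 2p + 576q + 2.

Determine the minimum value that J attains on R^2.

-2303

J(p,q) separates as A(p) + B(q) + 2, so its minimum is min A + min B + 2.
A'(p) = 2p + 2 vanishes at p ∈ {-1}; B'(q) = 12(q - 4)(q - 3)(q + 4) vanishes at q ∈ {-4, 3, 4}.
Local minima of A (where A''>0): A(-1)=-1. Local minima of B: B(-4)=-2304, B(4)=768.
So the global minimum of J is A(-1) + B(-4) + 2 = -1 − 2304 + 2 = -2303, attained at (-1, -4).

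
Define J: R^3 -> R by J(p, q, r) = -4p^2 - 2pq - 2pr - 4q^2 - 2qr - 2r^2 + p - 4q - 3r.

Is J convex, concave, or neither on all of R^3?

concave

J is quadratic, so its Hessian is the constant matrix H = [[-8, -2, -2], [-2, -8, -2], [-2, -2, -4]].
Leading principal minors: -8, 60, -192.
Signs alternate −, +, − ⇒ H ≺ 0 ⇒ concave.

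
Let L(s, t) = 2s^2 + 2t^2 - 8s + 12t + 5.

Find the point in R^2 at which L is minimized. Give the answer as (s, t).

(2, -3)

L(s,t) separates as P(s) + Q(t) + 5, so its minimum is min P + min Q + 5.
P'(s) = 4s - 8 vanishes at s ∈ {2}; Q'(t) = 4(t + 3) vanishes at t ∈ {-3}.
Local minima of P (where P''>0): P(2)=-8. Local minima of Q: Q(-3)=-18.
So the global minimum of L is P(2) + Q(-3) + 5 = -8 − 18 + 5 = -21, attained at (2, -3).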